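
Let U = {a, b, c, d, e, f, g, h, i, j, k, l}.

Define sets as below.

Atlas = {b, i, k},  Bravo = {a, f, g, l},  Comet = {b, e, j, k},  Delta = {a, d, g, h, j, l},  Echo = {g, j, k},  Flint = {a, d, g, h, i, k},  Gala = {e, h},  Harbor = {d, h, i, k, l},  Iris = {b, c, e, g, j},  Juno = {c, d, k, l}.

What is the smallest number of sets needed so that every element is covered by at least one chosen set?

Bravo, Harbor, and Iris cover everything between them: the union {a, b, c, d, e, f, g, h, i, j, k, l} is all of U.
Only Bravo contains f, so Bravo is forced; the remaining 8 elements need at least 2 more sets (each remaining set adds at most 4) — so at least 3 sets are needed, and 3 is optimal.

3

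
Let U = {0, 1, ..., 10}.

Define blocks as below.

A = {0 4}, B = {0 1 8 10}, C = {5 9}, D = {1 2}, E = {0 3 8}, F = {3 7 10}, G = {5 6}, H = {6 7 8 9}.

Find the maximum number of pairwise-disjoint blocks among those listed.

4

A, D, F, G are pairwise disjoint (A={0,4}; D={1,2}; F={3,7,10}; G={5,6}).
Every remaining block overlaps one of these, and no 5 of the listed blocks are pairwise disjoint, so 4 is the maximum.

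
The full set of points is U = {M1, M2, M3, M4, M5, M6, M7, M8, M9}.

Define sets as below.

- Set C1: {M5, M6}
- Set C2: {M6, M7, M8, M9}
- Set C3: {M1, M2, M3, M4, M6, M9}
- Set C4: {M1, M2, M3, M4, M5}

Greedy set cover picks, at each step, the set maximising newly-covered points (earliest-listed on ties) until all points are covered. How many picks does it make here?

3

Greedy: pick C3 (covers 6 new) → pick C2 (covers 2 new) → pick C1 (covers 1 new). Total picks: 3.
(The true minimum cover uses only 2 sets, so greedy is not optimal here.)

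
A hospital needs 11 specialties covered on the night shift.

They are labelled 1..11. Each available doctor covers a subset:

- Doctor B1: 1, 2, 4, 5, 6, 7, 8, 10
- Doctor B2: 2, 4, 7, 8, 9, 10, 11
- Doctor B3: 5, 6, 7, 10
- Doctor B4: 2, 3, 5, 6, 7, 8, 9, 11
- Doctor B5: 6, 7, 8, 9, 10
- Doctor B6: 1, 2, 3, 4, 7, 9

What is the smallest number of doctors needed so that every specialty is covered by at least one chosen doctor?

2

Take {B1, B4}. Their union is {1, 2, 3, 4, 5, 6, 7, 8, 9, 10, 11}, which is all 11 specialties.
No single doctor has all 11 specialties (the largest, B1, has 8), so 2 is optimal.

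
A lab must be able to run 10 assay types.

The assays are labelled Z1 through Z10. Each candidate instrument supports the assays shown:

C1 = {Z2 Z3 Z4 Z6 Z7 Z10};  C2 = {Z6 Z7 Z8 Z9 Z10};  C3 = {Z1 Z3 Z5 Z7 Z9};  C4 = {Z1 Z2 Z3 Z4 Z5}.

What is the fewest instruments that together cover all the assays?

2

C2 and C4 together: C2 ∪ C4 = {Z1, Z2, Z3, Z4, Z5, Z6, Z7, Z8, Z9, Z10} — every assay is covered.
No single instrument has all 10 assays (the largest, C1, has 6), so 2 is optimal.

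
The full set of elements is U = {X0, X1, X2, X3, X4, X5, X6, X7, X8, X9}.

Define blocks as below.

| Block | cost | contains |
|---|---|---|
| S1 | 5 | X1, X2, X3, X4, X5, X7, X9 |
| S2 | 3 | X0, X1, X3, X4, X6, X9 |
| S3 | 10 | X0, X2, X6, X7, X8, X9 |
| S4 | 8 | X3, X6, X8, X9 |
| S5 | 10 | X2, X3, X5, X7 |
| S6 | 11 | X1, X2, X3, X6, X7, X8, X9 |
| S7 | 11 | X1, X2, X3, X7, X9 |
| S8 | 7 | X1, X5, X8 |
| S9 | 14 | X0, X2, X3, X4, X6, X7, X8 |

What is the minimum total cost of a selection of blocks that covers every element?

S1, S2, S8 together cover every element (S1 ∪ S2 ∪ S8 = {X0, X1, X2, X3, X4, X5, X6, X7, X8, X9}); total cost 5 + 3 + 7 = 15.
No covering selection has total cost below 15.

15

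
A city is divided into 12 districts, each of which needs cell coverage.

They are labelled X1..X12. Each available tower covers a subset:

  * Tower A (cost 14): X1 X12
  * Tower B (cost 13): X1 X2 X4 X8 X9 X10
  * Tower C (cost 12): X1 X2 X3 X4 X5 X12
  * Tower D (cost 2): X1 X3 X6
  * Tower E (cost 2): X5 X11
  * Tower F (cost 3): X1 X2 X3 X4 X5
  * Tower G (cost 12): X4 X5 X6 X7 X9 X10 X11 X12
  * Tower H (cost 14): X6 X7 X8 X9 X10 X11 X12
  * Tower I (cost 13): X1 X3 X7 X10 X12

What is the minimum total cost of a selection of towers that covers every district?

F, H together cover every district (F ∪ H = {X1, X2, X3, X4, X5, X6, X7, X8, X9, X10, X11, X12}); total cost 3 + 14 = 17.
The greedy pick F, D, E, H costs 21; no covering selection beats 17.

17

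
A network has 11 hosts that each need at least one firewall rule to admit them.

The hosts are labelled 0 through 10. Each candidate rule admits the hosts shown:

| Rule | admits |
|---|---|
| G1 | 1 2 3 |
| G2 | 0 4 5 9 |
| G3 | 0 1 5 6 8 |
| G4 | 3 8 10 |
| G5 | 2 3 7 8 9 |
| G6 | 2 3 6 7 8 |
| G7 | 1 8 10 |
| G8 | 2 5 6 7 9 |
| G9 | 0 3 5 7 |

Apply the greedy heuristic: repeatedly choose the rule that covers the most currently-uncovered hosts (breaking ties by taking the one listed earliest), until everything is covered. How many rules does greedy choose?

Greedy: pick G3 (covers 5 new) → pick G5 (covers 4 new) → pick G2 (covers 1 new) → pick G4 (covers 1 new). Total picks: 4.
(The true minimum cover uses only 3 rules, so greedy is not optimal here.)

4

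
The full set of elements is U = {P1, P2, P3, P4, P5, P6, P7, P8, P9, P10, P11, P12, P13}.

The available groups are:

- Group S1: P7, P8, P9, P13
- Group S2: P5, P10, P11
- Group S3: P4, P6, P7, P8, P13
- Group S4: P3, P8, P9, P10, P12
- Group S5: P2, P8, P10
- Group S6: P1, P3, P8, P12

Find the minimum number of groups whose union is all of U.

5

Take {S2, S3, S4, S5, S6}. Their union is {P1, P2, P3, P4, P5, P6, P7, P8, P9, P10, P11, P12, P13}, which is all 13 elements.
No 4 of the 6 groups cover everything (all 15 combinations miss at least one element), so 5 is optimal.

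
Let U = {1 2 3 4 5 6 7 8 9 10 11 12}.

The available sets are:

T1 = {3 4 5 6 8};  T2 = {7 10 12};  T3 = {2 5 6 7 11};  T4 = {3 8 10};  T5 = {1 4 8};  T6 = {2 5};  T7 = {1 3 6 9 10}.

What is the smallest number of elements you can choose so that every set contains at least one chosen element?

3

Take H = {5, 8, 10}. Each listed set contains at least one of these, so H is a hitting set of size 3.
The sets T2, T5, T6 are pairwise disjoint, so any hitting set needs a separate element for each — at least 3. Hence 3 is optimal.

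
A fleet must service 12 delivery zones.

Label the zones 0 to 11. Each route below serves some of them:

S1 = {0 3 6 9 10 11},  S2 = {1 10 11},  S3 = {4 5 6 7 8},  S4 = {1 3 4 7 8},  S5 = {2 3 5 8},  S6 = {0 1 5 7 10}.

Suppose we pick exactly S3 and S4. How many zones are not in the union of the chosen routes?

5

Union of S3, S4 = {1, 3, 4, 5, 6, 7, 8}.
Not covered: 0, 2, 9, 10, 11 — 5 zones.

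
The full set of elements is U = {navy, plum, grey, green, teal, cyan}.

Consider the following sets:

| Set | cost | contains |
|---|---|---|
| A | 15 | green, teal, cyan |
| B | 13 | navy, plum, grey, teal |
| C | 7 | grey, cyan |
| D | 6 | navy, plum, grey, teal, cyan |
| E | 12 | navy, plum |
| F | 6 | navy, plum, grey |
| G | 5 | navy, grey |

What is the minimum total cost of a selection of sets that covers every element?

21

A, F together cover every element (A ∪ F = {navy, plum, grey, green, teal, cyan}); total cost 15 + 6 = 21.
No covering selection has total cost below 21.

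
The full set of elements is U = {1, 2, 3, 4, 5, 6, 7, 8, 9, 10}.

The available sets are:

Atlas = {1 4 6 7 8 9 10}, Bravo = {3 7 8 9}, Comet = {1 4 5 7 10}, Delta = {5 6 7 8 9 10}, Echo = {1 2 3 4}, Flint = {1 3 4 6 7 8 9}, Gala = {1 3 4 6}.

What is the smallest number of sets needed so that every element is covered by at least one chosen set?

2

Delta and Echo together: Delta ∪ Echo = {1, 2, 3, 4, 5, 6, 7, 8, 9, 10} — every element is covered.
No single set has all 10 elements (the largest, Atlas, has 7), so 2 is optimal.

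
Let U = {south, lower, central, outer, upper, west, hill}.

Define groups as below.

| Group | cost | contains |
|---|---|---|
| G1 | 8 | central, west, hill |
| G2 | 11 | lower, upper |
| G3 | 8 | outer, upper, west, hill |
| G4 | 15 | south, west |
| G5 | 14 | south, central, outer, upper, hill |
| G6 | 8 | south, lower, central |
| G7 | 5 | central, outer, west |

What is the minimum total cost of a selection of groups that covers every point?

16

G3, G6 together cover every point (G3 ∪ G6 = {south, lower, central, outer, upper, west, hill}); total cost 8 + 8 = 16.
The greedy pick G7, G3, G6 costs 21; no covering selection beats 16.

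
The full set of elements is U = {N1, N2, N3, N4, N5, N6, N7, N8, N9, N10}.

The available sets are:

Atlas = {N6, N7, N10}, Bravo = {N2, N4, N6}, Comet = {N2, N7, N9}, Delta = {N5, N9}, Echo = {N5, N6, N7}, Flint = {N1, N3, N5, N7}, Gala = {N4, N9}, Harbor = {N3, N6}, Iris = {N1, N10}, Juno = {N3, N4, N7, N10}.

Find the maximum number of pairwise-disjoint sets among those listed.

Bravo, Delta, Iris are pairwise disjoint (Bravo={N2,N4,N6}; Delta={N5,N9}; Iris={N1,N10}).
Every remaining set overlaps one of these, and no 4 of the listed sets are pairwise disjoint, so 3 is the maximum.

3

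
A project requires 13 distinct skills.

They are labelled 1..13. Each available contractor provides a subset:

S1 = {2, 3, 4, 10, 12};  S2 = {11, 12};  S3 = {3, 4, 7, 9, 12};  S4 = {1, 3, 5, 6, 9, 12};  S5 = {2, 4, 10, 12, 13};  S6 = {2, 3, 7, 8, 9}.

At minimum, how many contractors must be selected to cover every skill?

4

Take {S2, S4, S5, S6}. Their union is {1, 2, 3, 4, 5, 6, 7, 8, 9, 10, 11, 12, 13}, which is all 13 skills.
Only S2 contains 11, so S2 is forced; the remaining 11 skills need at least 3 more contractors (each remaining contractor adds at most 5) — so at least 4 contractors are needed, and 4 is optimal.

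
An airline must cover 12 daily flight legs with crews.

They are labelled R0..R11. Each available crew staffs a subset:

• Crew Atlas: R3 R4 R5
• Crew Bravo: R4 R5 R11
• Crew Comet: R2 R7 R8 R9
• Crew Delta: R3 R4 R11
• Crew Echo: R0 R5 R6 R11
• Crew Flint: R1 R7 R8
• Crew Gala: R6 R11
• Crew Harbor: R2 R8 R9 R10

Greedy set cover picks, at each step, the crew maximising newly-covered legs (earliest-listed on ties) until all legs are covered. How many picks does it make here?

5

Greedy: pick Comet (covers 4 new) → pick Echo (covers 4 new) → pick Atlas (covers 2 new) → pick Flint (covers 1 new) → pick Harbor (covers 1 new). Total picks: 5.
(The true minimum cover uses only 4 crews, so greedy is not optimal here.)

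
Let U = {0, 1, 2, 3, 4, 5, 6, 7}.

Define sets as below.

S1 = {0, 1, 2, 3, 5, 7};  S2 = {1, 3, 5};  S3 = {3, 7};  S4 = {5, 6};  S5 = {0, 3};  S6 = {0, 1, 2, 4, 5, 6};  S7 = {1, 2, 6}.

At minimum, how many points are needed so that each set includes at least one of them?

2

Take H = {3, 6}. Each listed set contains at least one of these, so H is a hitting set of size 2.
The sets S3, S6 are pairwise disjoint, so any hitting set needs a separate point for each — at least 2. Hence 2 is optimal.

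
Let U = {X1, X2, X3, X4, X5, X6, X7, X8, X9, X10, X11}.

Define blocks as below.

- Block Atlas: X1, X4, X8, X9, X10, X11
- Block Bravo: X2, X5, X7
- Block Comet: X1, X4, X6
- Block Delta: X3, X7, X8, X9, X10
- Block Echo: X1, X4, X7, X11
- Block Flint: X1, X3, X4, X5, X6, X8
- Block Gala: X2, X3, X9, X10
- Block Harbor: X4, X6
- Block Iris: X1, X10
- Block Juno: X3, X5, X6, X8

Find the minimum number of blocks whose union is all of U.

Echo and Gala and Juno together: Echo ∪ Gala ∪ Juno = {X1, X2, X3, X4, X5, X6, X7, X8, X9, X10, X11} — every item is covered.
No 2 of the 10 blocks cover everything (all 45 combinations miss at least one item), so 3 is optimal.

3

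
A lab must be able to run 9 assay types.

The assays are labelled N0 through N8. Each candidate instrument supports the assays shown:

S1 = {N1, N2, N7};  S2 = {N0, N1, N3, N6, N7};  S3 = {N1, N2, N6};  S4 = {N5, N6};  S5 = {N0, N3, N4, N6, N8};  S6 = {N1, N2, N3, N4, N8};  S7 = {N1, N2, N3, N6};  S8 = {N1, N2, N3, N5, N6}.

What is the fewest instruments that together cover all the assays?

Take {S2, S5, S8}. Their union is {N0, N1, N2, N3, N4, N5, N6, N7, N8}, which is all 9 assays.
No 2 of the 8 instruments cover everything (all 28 combinations miss at least one assay), so 3 is optimal.

3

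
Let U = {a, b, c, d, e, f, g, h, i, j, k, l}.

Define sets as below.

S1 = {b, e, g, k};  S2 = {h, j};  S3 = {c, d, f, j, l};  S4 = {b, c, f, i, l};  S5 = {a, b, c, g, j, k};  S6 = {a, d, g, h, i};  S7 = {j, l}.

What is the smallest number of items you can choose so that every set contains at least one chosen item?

Take T = {f, g, j}. Each listed set contains at least one of these, so T is a hitting set of size 3.
No choice of 2 items meets every set, so 3 is the minimum.

3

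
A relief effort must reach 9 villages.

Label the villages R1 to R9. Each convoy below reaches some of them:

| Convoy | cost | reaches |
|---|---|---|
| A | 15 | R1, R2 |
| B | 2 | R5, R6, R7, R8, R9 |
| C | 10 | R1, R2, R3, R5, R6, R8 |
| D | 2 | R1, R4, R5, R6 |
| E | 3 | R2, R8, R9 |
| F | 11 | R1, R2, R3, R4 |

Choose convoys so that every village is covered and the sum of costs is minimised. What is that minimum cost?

B, F together cover every village (B ∪ F = {R1, R2, R3, R4, R5, R6, R7, R8, R9}); total cost 2 + 11 = 13.
The greedy pick B, D, E, C costs 17; no covering selection beats 13.

13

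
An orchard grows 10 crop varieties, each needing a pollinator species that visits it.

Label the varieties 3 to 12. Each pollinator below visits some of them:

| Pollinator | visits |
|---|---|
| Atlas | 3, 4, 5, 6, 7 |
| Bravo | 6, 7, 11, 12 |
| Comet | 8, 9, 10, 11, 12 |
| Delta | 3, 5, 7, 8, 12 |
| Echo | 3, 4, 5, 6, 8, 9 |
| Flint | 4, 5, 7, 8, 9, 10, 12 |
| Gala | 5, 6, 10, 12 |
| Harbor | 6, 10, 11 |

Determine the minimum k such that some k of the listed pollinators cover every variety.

Take {Atlas, Comet}. Their union is {3, 4, 5, 6, 7, 8, 9, 10, 11, 12}, which is all 10 varieties.
No single pollinator has all 10 varieties (the largest, Flint, has 7), so 2 is optimal.

2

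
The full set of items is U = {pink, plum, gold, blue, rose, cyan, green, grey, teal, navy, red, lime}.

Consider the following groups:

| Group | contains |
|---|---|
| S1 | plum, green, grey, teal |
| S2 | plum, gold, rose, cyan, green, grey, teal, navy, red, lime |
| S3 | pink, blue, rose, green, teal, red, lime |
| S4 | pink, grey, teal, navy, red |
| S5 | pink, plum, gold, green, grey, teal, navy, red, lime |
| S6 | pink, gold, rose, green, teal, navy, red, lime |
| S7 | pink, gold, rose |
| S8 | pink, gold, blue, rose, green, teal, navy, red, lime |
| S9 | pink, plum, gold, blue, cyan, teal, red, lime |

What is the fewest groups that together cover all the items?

2

S2 and S3 cover everything between them: the union {pink, plum, gold, blue, rose, cyan, green, grey, teal, navy, red, lime} is all of U.
No single group has all 12 items (the largest, S2, has 10), so 2 is optimal.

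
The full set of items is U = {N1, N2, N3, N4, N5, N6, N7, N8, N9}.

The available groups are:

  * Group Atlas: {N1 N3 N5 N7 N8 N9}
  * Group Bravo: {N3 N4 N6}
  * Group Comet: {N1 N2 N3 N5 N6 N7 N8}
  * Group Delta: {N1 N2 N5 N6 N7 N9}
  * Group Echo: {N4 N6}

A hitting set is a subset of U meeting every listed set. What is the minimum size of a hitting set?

H = {N6, N8} meets every group (each contains at least one member of H), and |H| = 2.
The groups Atlas, Echo are pairwise disjoint, so any hitting set needs a separate item for each — at least 2. Hence 2 is optimal.

2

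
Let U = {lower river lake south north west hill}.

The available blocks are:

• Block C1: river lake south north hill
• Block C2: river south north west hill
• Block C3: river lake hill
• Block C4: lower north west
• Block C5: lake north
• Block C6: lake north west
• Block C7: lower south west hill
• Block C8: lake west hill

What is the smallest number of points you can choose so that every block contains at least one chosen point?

2

The 2 points {lake, west} hit every block.
The blocks C3, C4 are pairwise disjoint, so any hitting set needs a separate point for each — at least 2. Hence 2 is optimal.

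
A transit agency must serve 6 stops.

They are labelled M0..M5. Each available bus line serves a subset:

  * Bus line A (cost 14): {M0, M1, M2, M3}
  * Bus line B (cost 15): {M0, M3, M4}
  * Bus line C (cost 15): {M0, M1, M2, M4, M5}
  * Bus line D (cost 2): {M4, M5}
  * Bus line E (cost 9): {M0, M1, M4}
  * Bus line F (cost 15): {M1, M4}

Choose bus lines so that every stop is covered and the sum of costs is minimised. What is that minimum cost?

16

A, D together cover every stop (A ∪ D = {M0, M1, M2, M3, M4, M5}); total cost 14 + 2 = 16.
No covering selection has total cost below 16.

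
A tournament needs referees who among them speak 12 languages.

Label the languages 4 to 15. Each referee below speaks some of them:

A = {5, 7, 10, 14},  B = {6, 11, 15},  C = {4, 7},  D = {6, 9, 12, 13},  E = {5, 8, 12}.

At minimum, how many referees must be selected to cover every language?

5

A and B and C and D and E together: A ∪ B ∪ C ∪ D ∪ E = {4, 5, 6, 7, 8, 9, 10, 11, 12, 13, 14, 15} — every language is covered.
No 4 of the 5 referees cover everything (all 5 combinations miss at least one language), so 5 is optimal.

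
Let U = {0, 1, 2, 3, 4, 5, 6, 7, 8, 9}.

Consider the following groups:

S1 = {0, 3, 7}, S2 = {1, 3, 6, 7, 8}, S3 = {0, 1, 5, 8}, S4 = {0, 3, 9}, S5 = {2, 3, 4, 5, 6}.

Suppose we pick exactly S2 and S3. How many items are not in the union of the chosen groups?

Union of S2, S3 = {0, 1, 3, 5, 6, 7, 8}.
Not covered: 2, 4, 9 — 3 items.

3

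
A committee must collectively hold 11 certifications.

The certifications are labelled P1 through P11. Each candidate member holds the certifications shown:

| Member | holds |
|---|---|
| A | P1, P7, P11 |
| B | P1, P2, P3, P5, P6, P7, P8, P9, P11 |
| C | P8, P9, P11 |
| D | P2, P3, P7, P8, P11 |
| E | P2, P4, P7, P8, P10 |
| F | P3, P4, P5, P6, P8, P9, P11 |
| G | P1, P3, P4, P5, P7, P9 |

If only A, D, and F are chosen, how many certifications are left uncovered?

Union of A, D, F = {P1, P2, P3, P4, P5, P6, P7, P8, P9, P11}.
Not covered: P10 — 1 certification.

1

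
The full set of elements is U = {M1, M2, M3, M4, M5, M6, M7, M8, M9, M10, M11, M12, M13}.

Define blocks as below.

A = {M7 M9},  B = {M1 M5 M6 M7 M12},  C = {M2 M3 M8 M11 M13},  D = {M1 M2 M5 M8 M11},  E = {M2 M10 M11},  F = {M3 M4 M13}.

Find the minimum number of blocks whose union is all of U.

5

A and B and C and E and F together: A ∪ B ∪ C ∪ E ∪ F = {M1, M2, M3, M4, M5, M6, M7, M8, M9, M10, M11, M12, M13} — every element is covered.
No 4 of the 6 blocks cover everything (all 15 combinations miss at least one element), so 5 is optimal.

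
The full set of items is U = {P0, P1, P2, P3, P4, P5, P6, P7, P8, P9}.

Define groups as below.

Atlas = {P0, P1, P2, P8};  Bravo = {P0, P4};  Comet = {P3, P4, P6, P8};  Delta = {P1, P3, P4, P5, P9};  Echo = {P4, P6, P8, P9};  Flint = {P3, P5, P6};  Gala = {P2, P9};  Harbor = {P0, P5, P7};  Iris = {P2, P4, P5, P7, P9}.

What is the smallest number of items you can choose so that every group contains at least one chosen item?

The 3 items {P0, P6, P9} hit every group.
The groups Comet, Gala, Harbor are pairwise disjoint, so any hitting set needs a separate item for each — at least 3. Hence 3 is optimal.

3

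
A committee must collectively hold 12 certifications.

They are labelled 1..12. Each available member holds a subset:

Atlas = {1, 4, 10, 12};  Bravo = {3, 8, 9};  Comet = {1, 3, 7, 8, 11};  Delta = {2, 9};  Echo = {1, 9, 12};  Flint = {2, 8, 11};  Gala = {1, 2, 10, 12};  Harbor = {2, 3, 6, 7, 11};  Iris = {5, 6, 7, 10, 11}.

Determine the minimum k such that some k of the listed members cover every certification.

4

Atlas and Bravo and Flint and Iris together: Atlas ∪ Bravo ∪ Flint ∪ Iris = {1, 2, 3, 4, 5, 6, 7, 8, 9, 10, 11, 12} — every certification is covered.
Only Iris contains 5, so Iris is forced; the remaining 7 certifications need at least 3 more members (each remaining member adds at most 3) — so at least 4 members are needed, and 4 is optimal.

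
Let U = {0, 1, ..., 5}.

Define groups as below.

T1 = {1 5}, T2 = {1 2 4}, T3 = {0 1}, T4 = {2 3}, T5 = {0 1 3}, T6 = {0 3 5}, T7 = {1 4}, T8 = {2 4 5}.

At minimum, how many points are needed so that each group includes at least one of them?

H = {1, 2, 5} meets every group (each contains at least one member of H), and |H| = 3.
No choice of 2 points meets every group, so 3 is the minimum.

3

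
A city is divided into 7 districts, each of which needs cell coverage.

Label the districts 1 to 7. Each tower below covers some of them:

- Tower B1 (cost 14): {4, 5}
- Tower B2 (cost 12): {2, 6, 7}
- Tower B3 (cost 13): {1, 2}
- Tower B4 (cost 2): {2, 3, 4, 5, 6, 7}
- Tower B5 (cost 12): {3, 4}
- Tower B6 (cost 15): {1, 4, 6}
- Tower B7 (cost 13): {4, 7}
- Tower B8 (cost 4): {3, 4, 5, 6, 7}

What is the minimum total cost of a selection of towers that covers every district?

15

B3, B4 together cover every district (B3 ∪ B4 = {1, 2, 3, 4, 5, 6, 7}); total cost 13 + 2 = 15.
No covering selection has total cost below 15.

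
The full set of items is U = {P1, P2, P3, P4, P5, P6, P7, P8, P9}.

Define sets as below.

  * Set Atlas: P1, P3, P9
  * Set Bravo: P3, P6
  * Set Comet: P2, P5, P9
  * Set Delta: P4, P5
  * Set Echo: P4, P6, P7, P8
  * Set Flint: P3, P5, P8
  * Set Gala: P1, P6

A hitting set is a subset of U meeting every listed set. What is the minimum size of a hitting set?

3

H = {P5, P6, P9} meets every set (each contains at least one member of H), and |H| = 3.
No choice of 2 items meets every set, so 3 is the minimum.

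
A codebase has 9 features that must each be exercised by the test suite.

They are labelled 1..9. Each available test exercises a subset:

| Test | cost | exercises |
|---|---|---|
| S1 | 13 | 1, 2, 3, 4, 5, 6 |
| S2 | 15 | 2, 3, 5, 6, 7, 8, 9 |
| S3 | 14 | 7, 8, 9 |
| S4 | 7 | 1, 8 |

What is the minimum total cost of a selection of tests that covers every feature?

27

S1, S3 together cover every feature (S1 ∪ S3 = {1, 2, 3, 4, 5, 6, 7, 8, 9}); total cost 13 + 14 = 27.
The greedy pick S2, S1 costs 28; no covering selection beats 27.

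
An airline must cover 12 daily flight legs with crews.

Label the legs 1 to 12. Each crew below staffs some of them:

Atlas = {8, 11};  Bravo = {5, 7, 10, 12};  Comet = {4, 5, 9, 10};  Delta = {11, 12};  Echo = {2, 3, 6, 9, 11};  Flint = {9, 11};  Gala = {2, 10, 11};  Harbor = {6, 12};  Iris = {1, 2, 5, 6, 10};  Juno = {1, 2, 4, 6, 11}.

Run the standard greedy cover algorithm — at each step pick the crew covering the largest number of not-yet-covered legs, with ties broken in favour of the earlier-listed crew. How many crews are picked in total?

4

Greedy: pick Echo (covers 5 new) → pick Bravo (covers 4 new) → pick Juno (covers 2 new) → pick Atlas (covers 1 new). Total picks: 4.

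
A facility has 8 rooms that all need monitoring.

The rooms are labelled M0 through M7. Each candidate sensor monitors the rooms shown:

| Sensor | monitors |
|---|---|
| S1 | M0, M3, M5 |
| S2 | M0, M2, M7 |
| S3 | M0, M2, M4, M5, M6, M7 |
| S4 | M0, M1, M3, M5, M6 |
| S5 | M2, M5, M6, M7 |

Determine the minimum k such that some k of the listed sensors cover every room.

2

S3 and S4 together: S3 ∪ S4 = {M0, M1, M2, M3, M4, M5, M6, M7} — every room is covered.
No single sensor has all 8 rooms (the largest, S3, has 6), so 2 is optimal.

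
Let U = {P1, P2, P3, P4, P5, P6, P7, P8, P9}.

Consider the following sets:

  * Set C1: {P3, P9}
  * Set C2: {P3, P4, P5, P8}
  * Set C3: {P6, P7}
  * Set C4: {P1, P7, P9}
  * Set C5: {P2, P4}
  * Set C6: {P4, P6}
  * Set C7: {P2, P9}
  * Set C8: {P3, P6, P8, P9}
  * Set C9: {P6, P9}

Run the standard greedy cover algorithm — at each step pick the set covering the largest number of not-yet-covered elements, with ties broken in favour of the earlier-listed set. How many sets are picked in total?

Greedy: pick C2 (covers 4 new) → pick C4 (covers 3 new) → pick C3 (covers 1 new) → pick C5 (covers 1 new). Total picks: 4.

4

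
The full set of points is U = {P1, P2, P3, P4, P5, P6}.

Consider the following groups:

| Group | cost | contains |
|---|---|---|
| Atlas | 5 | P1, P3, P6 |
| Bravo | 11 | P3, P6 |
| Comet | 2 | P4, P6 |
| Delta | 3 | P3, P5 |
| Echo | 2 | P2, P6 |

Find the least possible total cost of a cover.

12

Atlas, Comet, Delta, Echo together cover every point (Atlas ∪ Comet ∪ Delta ∪ Echo = {P1, P2, P3, P4, P5, P6}); total cost 5 + 2 + 3 + 2 = 12.
No covering selection has total cost below 12.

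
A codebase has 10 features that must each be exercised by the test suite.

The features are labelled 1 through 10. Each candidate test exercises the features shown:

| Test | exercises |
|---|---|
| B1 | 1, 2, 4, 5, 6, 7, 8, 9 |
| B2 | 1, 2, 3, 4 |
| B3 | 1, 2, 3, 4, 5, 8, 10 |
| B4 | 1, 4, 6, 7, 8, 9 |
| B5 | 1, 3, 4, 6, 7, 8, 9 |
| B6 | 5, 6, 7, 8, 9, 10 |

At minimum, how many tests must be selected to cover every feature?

Take {B3, B6}. Their union is {1, 2, 3, 4, 5, 6, 7, 8, 9, 10}, which is all 10 features.
No single test has all 10 features (the largest, B1, has 8), so 2 is optimal.

2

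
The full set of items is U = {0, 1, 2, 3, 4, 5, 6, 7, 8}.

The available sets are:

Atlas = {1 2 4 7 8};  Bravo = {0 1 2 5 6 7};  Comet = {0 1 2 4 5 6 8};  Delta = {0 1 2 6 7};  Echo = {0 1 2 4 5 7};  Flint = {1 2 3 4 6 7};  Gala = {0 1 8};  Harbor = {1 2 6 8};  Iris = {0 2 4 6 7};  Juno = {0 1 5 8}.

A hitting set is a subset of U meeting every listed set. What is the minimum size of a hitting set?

The 2 items {7, 8} hit every set.
No single item lies in every set, so at least 2 are needed and 2 is optimal.

2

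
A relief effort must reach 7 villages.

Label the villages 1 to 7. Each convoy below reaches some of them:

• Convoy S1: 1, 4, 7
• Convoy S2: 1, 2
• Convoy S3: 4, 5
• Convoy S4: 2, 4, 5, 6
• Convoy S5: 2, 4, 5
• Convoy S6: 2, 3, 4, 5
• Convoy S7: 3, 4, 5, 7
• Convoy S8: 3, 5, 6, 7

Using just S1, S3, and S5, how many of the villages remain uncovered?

2

Union of S1, S3, S5 = {1, 2, 4, 5, 7}.
Not covered: 3, 6 — 2 villages.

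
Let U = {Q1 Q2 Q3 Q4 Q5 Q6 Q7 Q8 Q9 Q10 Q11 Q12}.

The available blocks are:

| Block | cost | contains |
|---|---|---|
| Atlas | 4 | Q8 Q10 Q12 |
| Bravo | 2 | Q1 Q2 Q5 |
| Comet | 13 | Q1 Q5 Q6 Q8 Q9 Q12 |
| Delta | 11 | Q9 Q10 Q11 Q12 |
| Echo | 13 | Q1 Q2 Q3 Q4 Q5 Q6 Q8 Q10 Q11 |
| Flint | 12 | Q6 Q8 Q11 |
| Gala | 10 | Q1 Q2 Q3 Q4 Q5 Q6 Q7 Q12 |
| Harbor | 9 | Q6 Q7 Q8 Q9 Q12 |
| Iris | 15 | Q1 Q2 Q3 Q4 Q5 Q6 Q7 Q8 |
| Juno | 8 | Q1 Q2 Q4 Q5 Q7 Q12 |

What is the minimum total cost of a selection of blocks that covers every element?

22

Echo, Harbor together cover every element (Echo ∪ Harbor = {Q1, Q2, Q3, Q4, Q5, Q6, Q7, Q8, Q9, Q10, Q11, Q12}); total cost 13 + 9 = 22.
The greedy pick Bravo, Atlas, Gala, Delta costs 27; no covering selection beats 22.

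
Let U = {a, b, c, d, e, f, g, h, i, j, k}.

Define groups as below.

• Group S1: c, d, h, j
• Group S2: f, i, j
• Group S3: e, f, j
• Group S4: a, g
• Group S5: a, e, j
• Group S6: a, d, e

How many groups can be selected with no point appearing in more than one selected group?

2

S1, S4 are pairwise disjoint (S1={c,d,h,j}; S4={a,g}).
Every remaining group overlaps one of these, and no 3 of the listed groups are pairwise disjoint, so 2 is the maximum.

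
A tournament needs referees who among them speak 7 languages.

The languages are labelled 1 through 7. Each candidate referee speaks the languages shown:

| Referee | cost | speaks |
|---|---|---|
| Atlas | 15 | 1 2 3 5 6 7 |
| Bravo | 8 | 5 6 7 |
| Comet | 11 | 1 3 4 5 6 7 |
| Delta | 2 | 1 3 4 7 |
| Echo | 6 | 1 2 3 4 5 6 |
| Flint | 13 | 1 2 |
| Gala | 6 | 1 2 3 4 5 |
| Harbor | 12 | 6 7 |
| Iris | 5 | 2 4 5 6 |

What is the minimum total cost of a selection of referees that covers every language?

Delta, Iris together cover every language (Delta ∪ Iris = {1, 2, 3, 4, 5, 6, 7}); total cost 2 + 5 = 7.
No covering selection has total cost below 7.

7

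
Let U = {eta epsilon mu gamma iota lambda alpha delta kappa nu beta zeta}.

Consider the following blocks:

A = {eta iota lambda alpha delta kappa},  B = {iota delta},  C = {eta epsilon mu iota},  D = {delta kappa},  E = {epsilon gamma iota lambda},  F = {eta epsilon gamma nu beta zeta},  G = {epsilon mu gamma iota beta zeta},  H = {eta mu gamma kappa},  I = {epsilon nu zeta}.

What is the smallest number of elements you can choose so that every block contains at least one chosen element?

Take T = {epsilon, iota, kappa}. Each listed block contains at least one of these, so T is a hitting set of size 3.
The blocks B, H, I are pairwise disjoint, so any hitting set needs a separate element for each — at least 3. Hence 3 is optimal.

3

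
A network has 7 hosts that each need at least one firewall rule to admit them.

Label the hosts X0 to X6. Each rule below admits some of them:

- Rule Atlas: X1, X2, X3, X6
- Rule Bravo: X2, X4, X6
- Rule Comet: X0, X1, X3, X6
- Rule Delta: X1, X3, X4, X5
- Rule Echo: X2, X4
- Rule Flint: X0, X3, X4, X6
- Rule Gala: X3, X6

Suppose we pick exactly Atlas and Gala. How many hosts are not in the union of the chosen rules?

3

Union of Atlas, Gala = {X1, X2, X3, X6}.
Not covered: X0, X4, X5 — 3 hosts.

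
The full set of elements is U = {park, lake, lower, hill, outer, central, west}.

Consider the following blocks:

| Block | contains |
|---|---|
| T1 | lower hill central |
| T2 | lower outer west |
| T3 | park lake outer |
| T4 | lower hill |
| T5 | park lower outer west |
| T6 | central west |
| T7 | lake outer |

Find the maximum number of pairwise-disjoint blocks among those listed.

3

T3, T4, T6 are pairwise disjoint (T3={park,lake,outer}; T4={lower,hill}; T6={central,west}).
Every remaining block overlaps one of these, and no 4 of the listed blocks are pairwise disjoint, so 3 is the maximum.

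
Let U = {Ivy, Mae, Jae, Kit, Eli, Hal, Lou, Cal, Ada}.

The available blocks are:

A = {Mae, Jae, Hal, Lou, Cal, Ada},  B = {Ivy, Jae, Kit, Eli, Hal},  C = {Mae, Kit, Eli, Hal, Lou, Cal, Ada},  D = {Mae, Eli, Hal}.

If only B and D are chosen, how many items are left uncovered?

3

Union of B, D = {Ivy, Mae, Jae, Kit, Eli, Hal}.
Not covered: Lou, Cal, Ada — 3 items.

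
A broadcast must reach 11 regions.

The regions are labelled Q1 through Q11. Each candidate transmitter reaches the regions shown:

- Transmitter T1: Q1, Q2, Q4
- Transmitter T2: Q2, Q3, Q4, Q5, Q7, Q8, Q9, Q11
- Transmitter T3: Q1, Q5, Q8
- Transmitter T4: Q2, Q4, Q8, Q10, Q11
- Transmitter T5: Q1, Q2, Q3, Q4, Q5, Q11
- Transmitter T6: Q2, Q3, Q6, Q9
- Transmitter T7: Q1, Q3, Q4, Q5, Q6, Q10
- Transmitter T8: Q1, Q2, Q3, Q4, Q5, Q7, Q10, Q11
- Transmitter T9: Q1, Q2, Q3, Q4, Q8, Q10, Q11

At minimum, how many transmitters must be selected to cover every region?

2

Take {T2, T7}. Their union is {Q1, Q2, Q3, Q4, Q5, Q6, Q7, Q8, Q9, Q10, Q11}, which is all 11 regions.
No single transmitter has all 11 regions (the largest, T2, has 8), so 2 is optimal.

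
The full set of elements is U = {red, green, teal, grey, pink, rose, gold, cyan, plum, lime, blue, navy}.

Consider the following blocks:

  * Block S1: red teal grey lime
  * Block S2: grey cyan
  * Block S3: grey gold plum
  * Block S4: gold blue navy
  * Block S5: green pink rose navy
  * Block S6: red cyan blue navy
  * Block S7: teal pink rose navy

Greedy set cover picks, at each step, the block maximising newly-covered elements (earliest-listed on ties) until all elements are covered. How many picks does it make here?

4

Greedy: pick S1 (covers 4 new) → pick S5 (covers 4 new) → pick S3 (covers 2 new) → pick S6 (covers 2 new). Total picks: 4.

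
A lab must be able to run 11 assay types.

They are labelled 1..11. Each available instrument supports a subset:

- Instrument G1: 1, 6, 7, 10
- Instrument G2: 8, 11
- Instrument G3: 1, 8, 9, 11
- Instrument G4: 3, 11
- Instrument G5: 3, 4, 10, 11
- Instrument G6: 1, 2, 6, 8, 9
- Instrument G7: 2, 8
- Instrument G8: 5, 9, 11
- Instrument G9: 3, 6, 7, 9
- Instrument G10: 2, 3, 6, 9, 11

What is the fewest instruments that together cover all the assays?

4

Take {G1, G5, G6, G8}. Their union is {1, 2, 3, 4, 5, 6, 7, 8, 9, 10, 11}, which is all 11 assays.
No 3 of the 10 instruments cover everything (all 120 combinations miss at least one assay), so 4 is optimal.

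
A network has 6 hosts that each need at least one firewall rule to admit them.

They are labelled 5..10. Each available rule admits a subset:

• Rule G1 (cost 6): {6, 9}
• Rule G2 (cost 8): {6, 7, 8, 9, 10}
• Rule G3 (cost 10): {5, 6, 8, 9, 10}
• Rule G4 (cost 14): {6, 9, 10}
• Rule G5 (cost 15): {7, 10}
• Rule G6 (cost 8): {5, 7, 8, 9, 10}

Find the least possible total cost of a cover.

G1, G6 together cover every host (G1 ∪ G6 = {5, 6, 7, 8, 9, 10}); total cost 6 + 8 = 14.
The greedy pick G2, G6 costs 16; no covering selection beats 14.

14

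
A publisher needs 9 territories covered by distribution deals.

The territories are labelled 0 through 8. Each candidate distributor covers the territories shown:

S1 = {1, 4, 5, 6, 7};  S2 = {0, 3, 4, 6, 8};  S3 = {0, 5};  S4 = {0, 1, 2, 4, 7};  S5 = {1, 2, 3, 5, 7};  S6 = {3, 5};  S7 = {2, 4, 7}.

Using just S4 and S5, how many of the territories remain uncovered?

Union of S4, S5 = {0, 1, 2, 3, 4, 5, 7}.
Not covered: 6, 8 — 2 territories.

2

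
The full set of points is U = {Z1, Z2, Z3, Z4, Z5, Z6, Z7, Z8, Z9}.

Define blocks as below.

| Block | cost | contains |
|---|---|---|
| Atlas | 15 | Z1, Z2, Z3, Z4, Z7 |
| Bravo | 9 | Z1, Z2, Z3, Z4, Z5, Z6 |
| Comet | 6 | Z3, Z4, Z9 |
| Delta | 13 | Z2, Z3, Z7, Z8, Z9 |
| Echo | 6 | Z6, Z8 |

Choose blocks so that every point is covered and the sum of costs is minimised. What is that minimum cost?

Bravo, Delta together cover every point (Bravo ∪ Delta = {Z1, Z2, Z3, Z4, Z5, Z6, Z7, Z8, Z9}); total cost 9 + 13 = 22.
No covering selection has total cost below 22.

22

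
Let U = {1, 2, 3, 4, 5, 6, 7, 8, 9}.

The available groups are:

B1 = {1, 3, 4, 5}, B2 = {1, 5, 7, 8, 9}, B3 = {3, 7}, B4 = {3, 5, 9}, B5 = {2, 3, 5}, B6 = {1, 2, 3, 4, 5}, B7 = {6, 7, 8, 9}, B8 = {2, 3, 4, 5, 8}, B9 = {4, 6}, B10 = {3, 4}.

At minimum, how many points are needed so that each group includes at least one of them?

3

Take H = {3, 6, 7}. Each listed group contains at least one of these, so H is a hitting set of size 3.
No choice of 2 points meets every group, so 3 is the minimum.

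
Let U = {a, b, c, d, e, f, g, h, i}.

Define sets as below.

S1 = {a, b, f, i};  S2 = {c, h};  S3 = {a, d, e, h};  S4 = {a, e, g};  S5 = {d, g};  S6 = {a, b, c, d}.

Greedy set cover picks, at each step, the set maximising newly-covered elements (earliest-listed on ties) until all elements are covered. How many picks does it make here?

4

Greedy: pick S1 (covers 4 new) → pick S3 (covers 3 new) → pick S2 (covers 1 new) → pick S4 (covers 1 new). Total picks: 4.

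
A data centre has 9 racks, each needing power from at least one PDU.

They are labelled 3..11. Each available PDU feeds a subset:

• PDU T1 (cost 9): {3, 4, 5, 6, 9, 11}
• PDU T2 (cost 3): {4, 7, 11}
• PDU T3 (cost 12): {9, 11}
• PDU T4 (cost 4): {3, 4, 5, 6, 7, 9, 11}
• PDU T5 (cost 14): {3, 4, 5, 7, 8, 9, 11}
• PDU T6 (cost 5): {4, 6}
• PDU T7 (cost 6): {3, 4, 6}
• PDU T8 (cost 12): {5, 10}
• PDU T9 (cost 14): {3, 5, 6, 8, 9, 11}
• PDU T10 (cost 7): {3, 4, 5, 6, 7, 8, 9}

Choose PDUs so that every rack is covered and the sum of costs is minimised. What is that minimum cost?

22

T2, T8, T10 together cover every rack (T2 ∪ T8 ∪ T10 = {3, 4, 5, 6, 7, 8, 9, 10, 11}); total cost 3 + 12 + 7 = 22.
The greedy pick T4, T10, T8 costs 23; no covering selection beats 22.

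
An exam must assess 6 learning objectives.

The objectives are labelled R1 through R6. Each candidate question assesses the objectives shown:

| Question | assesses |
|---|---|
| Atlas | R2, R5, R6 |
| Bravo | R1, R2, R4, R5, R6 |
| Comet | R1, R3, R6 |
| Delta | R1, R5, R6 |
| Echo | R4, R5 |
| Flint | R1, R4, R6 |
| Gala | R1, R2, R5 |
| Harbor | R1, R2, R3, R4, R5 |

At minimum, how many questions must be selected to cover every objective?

2

Take {Bravo, Harbor}. Their union is {R1, R2, R3, R4, R5, R6}, which is all 6 objectives.
No single question has all 6 objectives (the largest, Bravo, has 5), so 2 is optimal.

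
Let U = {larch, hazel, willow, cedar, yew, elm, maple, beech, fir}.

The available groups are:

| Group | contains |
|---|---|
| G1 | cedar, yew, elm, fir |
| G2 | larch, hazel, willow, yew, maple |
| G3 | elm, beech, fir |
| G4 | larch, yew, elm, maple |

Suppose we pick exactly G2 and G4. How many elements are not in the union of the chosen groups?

3

Union of G2, G4 = {larch, hazel, willow, yew, elm, maple}.
Not covered: cedar, beech, fir — 3 elements.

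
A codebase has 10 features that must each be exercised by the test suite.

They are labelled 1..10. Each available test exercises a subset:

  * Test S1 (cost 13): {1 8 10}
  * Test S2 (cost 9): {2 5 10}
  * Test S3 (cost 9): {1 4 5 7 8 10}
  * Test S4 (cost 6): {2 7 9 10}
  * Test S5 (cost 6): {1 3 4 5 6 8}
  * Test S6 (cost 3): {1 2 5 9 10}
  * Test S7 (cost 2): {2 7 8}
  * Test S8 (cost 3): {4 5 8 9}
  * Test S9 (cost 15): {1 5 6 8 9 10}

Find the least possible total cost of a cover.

S5, S6, S7 together cover every feature (S5 ∪ S6 ∪ S7 = {1, 2, 3, 4, 5, 6, 7, 8, 9, 10}); total cost 6 + 3 + 2 = 11.
No covering selection has total cost below 11.

11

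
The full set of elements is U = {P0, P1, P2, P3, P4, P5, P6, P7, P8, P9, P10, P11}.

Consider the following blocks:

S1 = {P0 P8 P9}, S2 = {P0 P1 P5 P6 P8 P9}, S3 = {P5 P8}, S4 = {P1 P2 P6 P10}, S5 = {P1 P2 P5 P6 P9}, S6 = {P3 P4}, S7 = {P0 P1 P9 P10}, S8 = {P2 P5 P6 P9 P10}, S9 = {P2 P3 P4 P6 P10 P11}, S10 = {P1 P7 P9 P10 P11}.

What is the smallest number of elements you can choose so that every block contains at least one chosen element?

The 4 elements {P1, P4, P5, P9} hit every block.
No choice of 3 elements meets every block, so 4 is the minimum.

4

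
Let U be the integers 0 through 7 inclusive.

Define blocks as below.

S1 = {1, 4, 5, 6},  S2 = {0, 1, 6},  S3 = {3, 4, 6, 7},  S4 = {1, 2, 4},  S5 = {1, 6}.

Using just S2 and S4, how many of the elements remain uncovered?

3

Union of S2, S4 = {0, 1, 2, 4, 6}.
Not covered: 3, 5, 7 — 3 elements.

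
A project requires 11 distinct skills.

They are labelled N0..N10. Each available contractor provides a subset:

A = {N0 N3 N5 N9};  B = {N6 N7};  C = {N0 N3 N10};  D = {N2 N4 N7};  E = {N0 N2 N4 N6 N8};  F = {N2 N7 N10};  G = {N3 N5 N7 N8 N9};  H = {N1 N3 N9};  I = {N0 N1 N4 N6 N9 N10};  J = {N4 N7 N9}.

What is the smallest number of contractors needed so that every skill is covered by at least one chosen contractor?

3

Take {D, G, I}. Their union is {N0, N1, N2, N3, N4, N5, N6, N7, N8, N9, N10}, which is all 11 skills.
No 2 of the 10 contractors cover everything (all 45 combinations miss at least one skill), so 3 is optimal.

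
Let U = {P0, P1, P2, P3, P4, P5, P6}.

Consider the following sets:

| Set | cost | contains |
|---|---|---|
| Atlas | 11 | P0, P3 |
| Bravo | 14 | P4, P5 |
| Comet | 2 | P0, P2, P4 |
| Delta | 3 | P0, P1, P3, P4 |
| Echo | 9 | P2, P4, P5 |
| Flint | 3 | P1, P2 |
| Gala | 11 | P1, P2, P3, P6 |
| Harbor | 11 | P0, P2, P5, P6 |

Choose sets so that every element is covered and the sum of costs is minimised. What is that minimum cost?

Delta, Harbor together cover every element (Delta ∪ Harbor = {P0, P1, P2, P3, P4, P5, P6}); total cost 3 + 11 = 14.
The greedy pick Comet, Delta, Harbor costs 16; no covering selection beats 14.

14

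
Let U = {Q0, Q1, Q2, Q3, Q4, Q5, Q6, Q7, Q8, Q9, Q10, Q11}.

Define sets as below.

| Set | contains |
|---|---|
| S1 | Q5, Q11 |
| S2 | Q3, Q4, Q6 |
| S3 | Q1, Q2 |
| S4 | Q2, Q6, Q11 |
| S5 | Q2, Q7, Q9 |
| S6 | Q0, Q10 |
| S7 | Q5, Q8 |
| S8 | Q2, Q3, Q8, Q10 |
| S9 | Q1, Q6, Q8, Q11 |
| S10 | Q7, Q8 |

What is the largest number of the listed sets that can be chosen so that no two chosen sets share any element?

S1, S2, S3, S6, S10 are pairwise disjoint (S1={Q5,Q11}; S2={Q3,Q4,Q6}; S3={Q1,Q2}; S6={Q0,Q10}; S10={Q7,Q8}).
Every remaining set overlaps one of these, and no 6 of the listed sets are pairwise disjoint, so 5 is the maximum.

5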